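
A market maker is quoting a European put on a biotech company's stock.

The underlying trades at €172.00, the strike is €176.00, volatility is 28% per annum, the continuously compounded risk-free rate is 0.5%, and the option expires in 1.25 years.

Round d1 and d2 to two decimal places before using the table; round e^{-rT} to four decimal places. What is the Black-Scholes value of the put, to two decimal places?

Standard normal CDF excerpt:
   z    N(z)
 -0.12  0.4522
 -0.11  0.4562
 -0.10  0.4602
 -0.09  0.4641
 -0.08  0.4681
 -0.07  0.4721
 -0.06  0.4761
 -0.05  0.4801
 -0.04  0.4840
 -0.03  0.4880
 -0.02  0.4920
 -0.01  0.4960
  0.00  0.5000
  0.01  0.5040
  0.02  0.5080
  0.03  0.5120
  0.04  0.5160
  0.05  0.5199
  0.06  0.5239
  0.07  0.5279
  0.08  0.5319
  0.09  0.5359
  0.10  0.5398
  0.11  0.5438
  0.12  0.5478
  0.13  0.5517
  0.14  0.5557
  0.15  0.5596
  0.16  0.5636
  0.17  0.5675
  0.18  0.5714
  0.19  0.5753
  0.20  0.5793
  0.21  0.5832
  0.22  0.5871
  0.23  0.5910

€22.85

σ√T = 0.28·√1.25 = 0.3130
d₁ = [ln(172/176) + (0.005 + 0.28²/2)·1.25] / 0.3130 = [-0.0230 + 0.0553] / 0.3130 = 0.1031 which rounds to 0.10
d₂ = d₁ − σ√T = 0.1031 − 0.3130 = -0.2100 which rounds to -0.21
exp(−rT) = exp(−0.005·1.25) = 0.9938
N(−d₂) = N(0.21) = 0.5832;  N(−d₁) = N(-0.10) = 0.4602
P = 176·0.9938·0.5832 − 172·0.4602 = 102.0068 − 79.1544 = 22.8524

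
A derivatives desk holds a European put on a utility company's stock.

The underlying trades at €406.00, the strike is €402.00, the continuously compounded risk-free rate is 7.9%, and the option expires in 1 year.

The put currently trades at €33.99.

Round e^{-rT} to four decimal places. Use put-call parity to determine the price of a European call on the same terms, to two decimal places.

€68.54

e^(−rT) = e^(−0.079·1) = 0.9240
Put-call parity: C − P = S − K·e^(−rT) = 406 − 402·0.9240 = 406 − 371.4480 = 34.5520
C = P + (C − P) = 33.99 + (34.5520) = 68.5420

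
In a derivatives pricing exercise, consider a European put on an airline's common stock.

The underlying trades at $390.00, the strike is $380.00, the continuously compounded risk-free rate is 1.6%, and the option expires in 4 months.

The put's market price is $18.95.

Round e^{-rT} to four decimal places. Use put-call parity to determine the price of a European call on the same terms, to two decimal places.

exp(−rT) = exp(−0.016·0.3333) = 0.9947
Put-call parity: C − P = S − K·e^(−rT) = 390 − 380·0.9947 = 390 − 377.9860 = 12.0140
C = P + (C − P) = 18.95 + (12.0140) = 30.9640

$30.96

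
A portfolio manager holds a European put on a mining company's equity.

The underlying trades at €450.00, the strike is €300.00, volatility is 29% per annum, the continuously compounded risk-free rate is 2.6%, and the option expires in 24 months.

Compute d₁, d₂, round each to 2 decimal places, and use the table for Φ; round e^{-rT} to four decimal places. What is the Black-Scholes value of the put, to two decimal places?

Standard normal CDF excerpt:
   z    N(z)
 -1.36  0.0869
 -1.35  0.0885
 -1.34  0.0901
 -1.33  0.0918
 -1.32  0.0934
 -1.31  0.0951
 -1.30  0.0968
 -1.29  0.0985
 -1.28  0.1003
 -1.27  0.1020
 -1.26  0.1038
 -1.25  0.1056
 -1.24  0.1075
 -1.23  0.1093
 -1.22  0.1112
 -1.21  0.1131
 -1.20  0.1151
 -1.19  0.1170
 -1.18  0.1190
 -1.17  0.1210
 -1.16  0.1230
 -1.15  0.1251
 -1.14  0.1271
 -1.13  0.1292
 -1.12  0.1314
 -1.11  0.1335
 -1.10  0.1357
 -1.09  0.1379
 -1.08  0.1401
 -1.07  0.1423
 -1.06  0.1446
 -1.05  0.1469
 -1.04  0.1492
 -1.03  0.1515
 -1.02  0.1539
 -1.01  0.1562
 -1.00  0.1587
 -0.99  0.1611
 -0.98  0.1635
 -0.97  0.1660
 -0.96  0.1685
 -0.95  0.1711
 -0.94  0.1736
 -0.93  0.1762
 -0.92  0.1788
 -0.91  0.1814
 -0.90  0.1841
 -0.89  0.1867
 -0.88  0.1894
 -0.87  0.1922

σ√T = 0.29 × 1.4142 = 0.4101
d₁ = [ln(450/300) + (0.026 + 0.29²/2)·2] / 0.4101 = [0.4055 + 0.1361] / 0.4101 = 1.3205 → 1.32
d₂ = d₁ − σ√T = 1.3205 − 0.4101 = 0.9104 → 0.91
e^(−rT) = e^(−0.026·2) = 0.9493
N(−d₂) = N(-0.91) = 0.1814;  N(−d₁) = N(-1.32) = 0.0934
P = 300·0.9493·0.1814 − 450·0.0934 = 51.6609 − 42.0300 = 9.6309

€9.63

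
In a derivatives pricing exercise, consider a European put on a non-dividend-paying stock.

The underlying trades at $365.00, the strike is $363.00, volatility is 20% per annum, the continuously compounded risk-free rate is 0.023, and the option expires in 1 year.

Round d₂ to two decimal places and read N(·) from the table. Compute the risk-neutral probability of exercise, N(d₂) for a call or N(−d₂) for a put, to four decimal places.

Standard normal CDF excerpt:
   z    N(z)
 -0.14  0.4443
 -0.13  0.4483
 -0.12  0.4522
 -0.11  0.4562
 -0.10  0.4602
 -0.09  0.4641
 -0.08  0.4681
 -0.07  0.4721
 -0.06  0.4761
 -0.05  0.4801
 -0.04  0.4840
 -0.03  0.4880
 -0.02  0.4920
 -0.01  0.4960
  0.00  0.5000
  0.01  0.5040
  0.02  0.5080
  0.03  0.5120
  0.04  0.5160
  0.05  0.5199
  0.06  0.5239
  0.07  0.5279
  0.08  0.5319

0.4840

T = 1;  σ√T = 0.2000
d₁ = [ln(365/363) + (0.023 + 0.2²/2)·1] / 0.2000 = [0.0055 + 0.0430] / 0.2000 = 0.2425 ⇒ 0.24
d₂ = d₁ − σ√T = 0.2425 − 0.2000 = 0.0425 ⇒ 0.04
Pr(exercise) under Q = N(−d₂) = N(-0.04) = 0.4840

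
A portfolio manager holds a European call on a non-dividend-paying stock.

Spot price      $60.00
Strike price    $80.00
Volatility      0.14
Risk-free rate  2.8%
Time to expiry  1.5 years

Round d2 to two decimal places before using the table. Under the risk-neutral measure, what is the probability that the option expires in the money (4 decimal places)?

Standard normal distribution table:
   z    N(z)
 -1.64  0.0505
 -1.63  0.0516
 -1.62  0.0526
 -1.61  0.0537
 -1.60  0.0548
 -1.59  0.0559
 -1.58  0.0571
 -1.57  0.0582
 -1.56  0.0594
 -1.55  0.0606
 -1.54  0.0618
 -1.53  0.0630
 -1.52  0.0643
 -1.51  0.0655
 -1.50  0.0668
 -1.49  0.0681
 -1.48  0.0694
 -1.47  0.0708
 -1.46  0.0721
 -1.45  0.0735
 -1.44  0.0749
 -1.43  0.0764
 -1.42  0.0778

0.0643

σ√T = 0.14 × 1.2247 = 0.1715
d₁ = [ln(60/80) + (0.028 + ½·0.14²)·1.5] / (σ√T) = (-0.2877 + 0.0567) / 0.1715 = -1.3471 which rounds to -1.35
d₂ = -1.3471 − 0.1715 = -1.5186 which rounds to -1.52
Risk-neutral Pr[S_T > K] = N(d₂) = N(-1.52) = 0.0643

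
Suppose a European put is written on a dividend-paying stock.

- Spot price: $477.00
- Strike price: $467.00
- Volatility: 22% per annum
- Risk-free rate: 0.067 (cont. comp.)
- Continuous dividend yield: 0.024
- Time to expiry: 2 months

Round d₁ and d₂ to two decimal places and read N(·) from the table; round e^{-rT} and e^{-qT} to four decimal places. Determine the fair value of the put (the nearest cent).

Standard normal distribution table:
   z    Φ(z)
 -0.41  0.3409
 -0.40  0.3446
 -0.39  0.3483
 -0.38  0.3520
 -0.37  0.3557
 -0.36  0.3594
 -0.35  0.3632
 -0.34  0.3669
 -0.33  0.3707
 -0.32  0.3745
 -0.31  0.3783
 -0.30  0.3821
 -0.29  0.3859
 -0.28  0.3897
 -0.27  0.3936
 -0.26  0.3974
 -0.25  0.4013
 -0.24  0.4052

$11.02

T = 0.1667;  σ√T = 0.0898
ln(S/K) + (r − q + σ²/2)T = ln(477/467) + (0.067 − 0.024 + 0.22²/2)·0.1667 = 0.0212 + 0.0112 = 0.0324
d₁ = 0.0324 / 0.0898 = 0.3606 ≈ 0.36
d₂ = d₁ − σ√T = 0.3606 − 0.0898 = 0.2708 ≈ 0.27
e^(−qT) = e^(−0.024·0.1667) = 0.9960;  e^(−rT) = e^(−0.067·0.1667) = 0.9889
P = 467·0.9889·N(-0.27) − 477·0.9960·N(-0.36) = 467·0.9889·0.3936 − 477·0.9960·0.3594 = 181.7709 − 170.7481 = 11.0228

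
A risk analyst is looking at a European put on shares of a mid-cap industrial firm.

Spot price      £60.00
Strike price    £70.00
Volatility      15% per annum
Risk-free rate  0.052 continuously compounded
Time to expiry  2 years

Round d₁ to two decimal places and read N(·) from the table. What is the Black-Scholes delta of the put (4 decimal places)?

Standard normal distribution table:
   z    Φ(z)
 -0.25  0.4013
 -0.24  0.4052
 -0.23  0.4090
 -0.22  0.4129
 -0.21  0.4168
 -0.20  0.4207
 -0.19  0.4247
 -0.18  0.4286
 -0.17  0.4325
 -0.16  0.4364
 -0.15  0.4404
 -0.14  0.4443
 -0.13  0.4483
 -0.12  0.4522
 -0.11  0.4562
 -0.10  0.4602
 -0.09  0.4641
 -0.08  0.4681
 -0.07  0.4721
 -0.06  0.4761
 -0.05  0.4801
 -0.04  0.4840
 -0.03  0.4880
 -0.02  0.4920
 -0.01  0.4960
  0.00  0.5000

σ√T = 0.15·√2 = 0.2121
d₁ = [ln(60/70) + (0.052 + 0.15²/2)·2] / 0.2121 = [-0.1542 + 0.1265] / 0.2121 = -0.1303 which rounds to -0.13
N(d₁) = N(-0.13) = 0.4483
Δ_put = N(d₁) − 1 = 0.4483 − 1 = -0.5517

-0.5517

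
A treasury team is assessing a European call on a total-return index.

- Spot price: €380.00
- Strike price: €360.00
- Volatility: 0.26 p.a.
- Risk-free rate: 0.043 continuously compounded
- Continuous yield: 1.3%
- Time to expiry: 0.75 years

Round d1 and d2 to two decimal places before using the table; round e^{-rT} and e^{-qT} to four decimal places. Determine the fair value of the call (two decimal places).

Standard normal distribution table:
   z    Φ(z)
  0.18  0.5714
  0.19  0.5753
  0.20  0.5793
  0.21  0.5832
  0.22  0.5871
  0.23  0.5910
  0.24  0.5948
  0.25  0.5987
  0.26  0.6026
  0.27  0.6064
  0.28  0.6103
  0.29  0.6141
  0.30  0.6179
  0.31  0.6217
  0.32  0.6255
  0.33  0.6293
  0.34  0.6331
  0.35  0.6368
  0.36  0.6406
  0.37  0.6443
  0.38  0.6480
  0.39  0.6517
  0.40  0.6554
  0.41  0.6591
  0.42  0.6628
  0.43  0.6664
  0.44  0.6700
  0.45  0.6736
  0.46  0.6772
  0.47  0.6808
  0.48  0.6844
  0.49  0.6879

€47.47

σ√T = 0.26 × 0.8660 = 0.2252
d₁ = [ln(380/360) + (0.043 − 0.013 + 0.26²/2)·0.75] / 0.2252 = [0.0541 + 0.0478] / 0.2252 = 0.4526 → 0.45
d₂ = d₁ − σ√T = 0.4526 − 0.2252 = 0.2275 → 0.23
exp(−qT) = exp(−0.013·0.75) = 0.9903;  exp(−rT) = exp(−0.043·0.75) = 0.9683
C = 380·0.9903·N(0.45) − 360·0.9683·N(0.23) = 380·0.9903·0.6736 − 360·0.9683·0.5910 = 253.4851 − 206.0155 = 47.4696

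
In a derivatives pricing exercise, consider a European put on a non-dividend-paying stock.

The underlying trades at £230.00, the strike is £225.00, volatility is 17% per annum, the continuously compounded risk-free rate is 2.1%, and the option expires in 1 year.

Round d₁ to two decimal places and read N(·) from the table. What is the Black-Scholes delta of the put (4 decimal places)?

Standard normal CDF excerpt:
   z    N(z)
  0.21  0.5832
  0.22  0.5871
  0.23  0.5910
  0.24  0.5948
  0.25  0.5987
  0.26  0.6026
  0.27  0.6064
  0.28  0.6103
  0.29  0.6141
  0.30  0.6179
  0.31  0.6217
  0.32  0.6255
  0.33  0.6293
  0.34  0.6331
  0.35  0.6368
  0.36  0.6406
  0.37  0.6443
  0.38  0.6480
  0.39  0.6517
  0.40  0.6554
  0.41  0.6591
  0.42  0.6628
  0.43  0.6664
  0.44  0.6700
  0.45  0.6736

σ√T = 0.17·√1 = 0.1700
d₁ = [ln(230/225) + (0.021 + 0.17²/2)·1] / 0.1700 = [0.0220 + 0.0355] / 0.1700 = 0.3378 ≈ 0.34
N(d₁) = N(0.34) = 0.6331
Δ_put = N(d₁) − 1 = 0.6331 − 1 = -0.3669

-0.3669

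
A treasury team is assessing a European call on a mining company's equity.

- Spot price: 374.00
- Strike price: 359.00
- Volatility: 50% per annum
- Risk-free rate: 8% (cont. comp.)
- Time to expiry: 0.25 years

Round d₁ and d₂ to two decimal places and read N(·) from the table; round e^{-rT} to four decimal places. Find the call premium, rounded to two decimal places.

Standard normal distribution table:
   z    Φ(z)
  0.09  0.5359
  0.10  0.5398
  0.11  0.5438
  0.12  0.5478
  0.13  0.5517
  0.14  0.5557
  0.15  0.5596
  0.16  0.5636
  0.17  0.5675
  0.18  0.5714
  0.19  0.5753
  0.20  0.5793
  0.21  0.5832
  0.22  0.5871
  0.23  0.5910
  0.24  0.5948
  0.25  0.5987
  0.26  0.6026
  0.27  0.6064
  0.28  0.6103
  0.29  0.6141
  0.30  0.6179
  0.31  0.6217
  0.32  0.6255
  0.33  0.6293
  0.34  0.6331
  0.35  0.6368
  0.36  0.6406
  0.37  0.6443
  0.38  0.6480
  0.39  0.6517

σ√T = 0.5 × 0.5000 = 0.2500
d₁ = [ln(374/359) + (0.08 + 0.5²/2)·0.25] / 0.2500 = [0.0409 + 0.0513] / 0.2500 = 0.3687 ⇒ 0.37
d₂ = d₁ − σ√T = 0.3687 − 0.2500 = 0.1187 ⇒ 0.12
e^(−rT) = e^(−0.08·0.25) = 0.9802
C = 374·N(0.37) − 359·0.9802·N(0.12) = 374·0.6443 − 359·0.9802·0.5478 = 240.9682 − 192.7663 = 48.2019

48.20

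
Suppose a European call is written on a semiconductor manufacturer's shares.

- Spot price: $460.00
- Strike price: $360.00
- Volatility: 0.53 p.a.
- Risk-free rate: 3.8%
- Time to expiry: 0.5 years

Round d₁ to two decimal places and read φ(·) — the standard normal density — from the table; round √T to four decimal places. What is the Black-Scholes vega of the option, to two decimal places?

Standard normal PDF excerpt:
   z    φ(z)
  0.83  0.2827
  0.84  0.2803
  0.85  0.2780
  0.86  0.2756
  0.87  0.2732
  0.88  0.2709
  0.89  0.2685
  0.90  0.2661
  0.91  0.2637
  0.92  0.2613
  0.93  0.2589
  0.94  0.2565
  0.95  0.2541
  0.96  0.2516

σ√T = 0.53 × 0.7071 = 0.3748
ln(S/K) + (r + σ²/2)T = ln(460/360) + (0.038 + 0.53²/2)·0.5 = 0.2451 + 0.0892 = 0.3343
d₁ = 0.3343 / 0.3748 = 0.8921 ≈ 0.89
√T = √0.5 = 0.7071
φ(d₁) = φ(0.89) = 0.2685
vega = S·φ(d₁)·√T = 460·0.2685·0.7071 = 87.3339
(Call and put vega coincide under Black-Scholes.)

87.33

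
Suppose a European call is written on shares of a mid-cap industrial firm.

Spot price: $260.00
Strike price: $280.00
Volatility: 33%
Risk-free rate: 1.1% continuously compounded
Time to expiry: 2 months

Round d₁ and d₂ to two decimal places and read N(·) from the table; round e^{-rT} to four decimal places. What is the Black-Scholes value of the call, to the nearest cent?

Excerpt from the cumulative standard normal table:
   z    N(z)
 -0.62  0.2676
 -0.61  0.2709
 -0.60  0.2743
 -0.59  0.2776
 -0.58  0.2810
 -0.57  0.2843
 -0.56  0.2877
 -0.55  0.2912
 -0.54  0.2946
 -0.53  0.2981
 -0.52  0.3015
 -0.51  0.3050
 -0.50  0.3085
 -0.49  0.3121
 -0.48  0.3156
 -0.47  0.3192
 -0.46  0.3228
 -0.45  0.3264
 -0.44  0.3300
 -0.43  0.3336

$6.33

T = 0.1667;  σ√T = 0.1347
d₁ = [ln(260/280) + (0.011 + ½·0.33²)·0.1667] / (σ√T) = (-0.0741 + 0.0109) / 0.1347 = -0.4691 which rounds to -0.47
d₂ = -0.4691 − 0.1347 = -0.6038 which rounds to -0.60
exp(−rT) = exp(−0.011·0.1667) = 0.9982
C = 260·N(-0.47) − 280·0.9982·N(-0.60) = 260·0.3192 − 280·0.9982·0.2743 = 82.9920 − 76.6658 = 6.3262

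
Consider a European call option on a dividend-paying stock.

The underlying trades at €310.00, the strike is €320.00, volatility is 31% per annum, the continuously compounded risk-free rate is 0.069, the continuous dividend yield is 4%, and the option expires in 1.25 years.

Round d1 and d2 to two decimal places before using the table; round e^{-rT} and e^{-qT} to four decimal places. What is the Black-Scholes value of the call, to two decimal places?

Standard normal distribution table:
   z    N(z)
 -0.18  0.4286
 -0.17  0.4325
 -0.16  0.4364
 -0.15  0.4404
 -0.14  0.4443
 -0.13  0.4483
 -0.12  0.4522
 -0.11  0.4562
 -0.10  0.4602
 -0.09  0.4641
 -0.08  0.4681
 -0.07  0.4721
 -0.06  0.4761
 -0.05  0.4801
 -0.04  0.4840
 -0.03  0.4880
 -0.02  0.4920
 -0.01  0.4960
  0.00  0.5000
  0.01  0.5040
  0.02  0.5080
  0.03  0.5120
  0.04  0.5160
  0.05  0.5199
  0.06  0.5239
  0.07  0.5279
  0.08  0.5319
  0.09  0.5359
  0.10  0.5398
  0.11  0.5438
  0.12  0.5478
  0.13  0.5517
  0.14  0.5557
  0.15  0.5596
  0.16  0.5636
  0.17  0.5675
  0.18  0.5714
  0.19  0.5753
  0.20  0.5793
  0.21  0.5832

€41.53

T = 1.25;  σ√T = 0.3466
d₁ = [ln(310/320) + (0.069 − 0.04 + 0.31²/2)·1.25] / 0.3466 = [-0.0317 + 0.0963] / 0.3466 = 0.1863 ⇒ 0.19
d₂ = d₁ − σ√T = 0.1863 − 0.3466 = -0.1603 ⇒ -0.16
e^(−qT) = e^(−0.04·1.25) = 0.9512;  e^(−rT) = e^(−0.069·1.25) = 0.9174
C = 310·0.9512·N(0.19) − 320·0.9174·N(-0.16) = 310·0.9512·0.5753 − 320·0.9174·0.4364 = 169.6399 − 128.1131 = 41.5268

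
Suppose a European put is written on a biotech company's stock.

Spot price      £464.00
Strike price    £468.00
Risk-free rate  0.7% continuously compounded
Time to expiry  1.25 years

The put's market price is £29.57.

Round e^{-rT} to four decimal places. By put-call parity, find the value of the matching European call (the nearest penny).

£29.64

e^(−rT) = e^(−0.007·1.25) = 0.9913
Put-call parity: C − P = S − K·e^(−rT) = 464 − 468·0.9913 = 464 − 463.9284 = 0.0716
C = P + (C − P) = 29.57 + (0.0716) = 29.6416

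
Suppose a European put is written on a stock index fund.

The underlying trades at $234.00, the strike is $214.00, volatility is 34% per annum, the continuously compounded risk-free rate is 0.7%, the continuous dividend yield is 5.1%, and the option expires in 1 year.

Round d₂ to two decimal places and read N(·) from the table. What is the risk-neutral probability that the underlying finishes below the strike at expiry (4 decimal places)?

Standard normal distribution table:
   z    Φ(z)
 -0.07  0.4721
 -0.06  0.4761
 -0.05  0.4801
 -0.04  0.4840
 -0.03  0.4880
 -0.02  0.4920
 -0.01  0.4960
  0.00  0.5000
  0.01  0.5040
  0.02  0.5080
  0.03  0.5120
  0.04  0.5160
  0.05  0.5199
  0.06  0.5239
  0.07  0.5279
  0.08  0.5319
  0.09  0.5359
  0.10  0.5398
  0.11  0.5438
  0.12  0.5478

0.5160

σ√T = 0.34 × 1.0000 = 0.3400
ln(S/K) + (r − q + σ²/2)T = ln(234/214) + (0.007 − 0.051 + 0.34²/2)·1 = 0.0893 + 0.0138 = 0.1031
d₁ = 0.1031 / 0.3400 = 0.3034 ⇒ 0.30
d₂ = d₁ − σ√T = 0.3034 − 0.3400 = -0.0366 ⇒ -0.04
Pr(exercise) under Q = N(−d₂) = N(0.04) = 0.5160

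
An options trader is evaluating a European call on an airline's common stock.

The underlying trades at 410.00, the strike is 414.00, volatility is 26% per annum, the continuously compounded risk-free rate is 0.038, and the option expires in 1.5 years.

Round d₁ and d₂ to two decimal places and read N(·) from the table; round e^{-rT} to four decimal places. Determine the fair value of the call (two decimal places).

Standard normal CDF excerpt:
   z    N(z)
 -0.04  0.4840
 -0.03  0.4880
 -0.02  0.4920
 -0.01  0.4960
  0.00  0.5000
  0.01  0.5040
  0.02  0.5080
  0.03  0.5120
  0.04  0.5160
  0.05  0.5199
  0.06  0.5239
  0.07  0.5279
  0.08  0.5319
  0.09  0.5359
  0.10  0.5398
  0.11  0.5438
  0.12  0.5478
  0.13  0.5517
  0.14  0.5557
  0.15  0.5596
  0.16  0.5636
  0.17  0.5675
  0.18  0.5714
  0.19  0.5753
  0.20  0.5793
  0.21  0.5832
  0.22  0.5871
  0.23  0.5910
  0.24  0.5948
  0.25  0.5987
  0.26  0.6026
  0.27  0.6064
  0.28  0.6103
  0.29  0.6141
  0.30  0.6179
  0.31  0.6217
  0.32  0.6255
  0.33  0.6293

60.93

σ√T = 0.26·√1.5 = 0.3184
d₁ = [ln(410/414) + (0.038 + 0.26²/2)·1.5] / 0.3184 = [-0.0097 + 0.1077] / 0.3184 = 0.3077 → 0.31
d₂ = d₁ − σ√T = 0.3077 − 0.3184 = -0.0107 → -0.01
exp(−rT) = exp(−0.038·1.5) = 0.9446
C = 410·N(0.31) − 414·0.9446·N(-0.01) = 410·0.6217 − 414·0.9446·0.4960 = 254.8970 − 193.9679 = 60.9291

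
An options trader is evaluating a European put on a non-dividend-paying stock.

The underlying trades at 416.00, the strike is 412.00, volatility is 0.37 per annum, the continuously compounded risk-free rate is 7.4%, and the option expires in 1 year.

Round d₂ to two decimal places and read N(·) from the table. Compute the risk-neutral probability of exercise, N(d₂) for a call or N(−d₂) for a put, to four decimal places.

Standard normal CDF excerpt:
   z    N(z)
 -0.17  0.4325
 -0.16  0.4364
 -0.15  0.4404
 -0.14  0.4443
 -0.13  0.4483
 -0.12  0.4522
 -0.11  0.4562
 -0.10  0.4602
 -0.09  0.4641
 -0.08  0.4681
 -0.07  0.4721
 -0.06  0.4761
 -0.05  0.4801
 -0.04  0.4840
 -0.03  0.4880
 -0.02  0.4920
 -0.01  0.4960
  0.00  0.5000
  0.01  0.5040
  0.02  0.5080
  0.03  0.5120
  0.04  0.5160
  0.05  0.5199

0.4840

σ√T = 0.37 × 1.0000 = 0.3700
ln(S/K) + (r + σ²/2)T = ln(416/412) + (0.074 + 0.37²/2)·1 = 0.0097 + 0.1424 = 0.1521
d₁ = 0.1521 / 0.3700 = 0.4111 ≈ 0.41
d₂ = d₁ − σ√T = 0.4111 − 0.3700 = 0.0411 ≈ 0.04
Pr(exercise) under Q = N(−d₂) = N(-0.04) = 0.4840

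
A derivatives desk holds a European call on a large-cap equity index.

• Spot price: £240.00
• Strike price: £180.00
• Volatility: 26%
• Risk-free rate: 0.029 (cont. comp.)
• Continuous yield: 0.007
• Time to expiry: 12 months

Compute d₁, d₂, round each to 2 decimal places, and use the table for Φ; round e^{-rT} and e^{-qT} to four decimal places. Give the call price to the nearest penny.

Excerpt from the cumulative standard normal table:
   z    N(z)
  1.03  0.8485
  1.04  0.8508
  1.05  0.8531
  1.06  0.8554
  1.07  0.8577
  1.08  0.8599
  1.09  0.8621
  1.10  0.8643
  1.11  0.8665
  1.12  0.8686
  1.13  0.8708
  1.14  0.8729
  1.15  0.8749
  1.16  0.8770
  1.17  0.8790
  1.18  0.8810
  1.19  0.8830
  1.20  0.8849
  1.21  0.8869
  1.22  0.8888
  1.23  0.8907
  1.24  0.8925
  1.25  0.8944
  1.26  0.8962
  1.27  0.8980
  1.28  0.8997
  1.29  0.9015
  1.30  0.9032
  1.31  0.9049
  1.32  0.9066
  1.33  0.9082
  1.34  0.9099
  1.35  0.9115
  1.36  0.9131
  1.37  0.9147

σ√T = 0.26 × 1.0000 = 0.2600
d₁ = [ln(240/180) + (0.029 − 0.007 + 0.26²/2)·1] / 0.2600 = [0.2877 + 0.0558] / 0.2600 = 1.3211 ⇒ 1.32
d₂ = d₁ − σ√T = 1.3211 − 0.2600 = 1.0611 ⇒ 1.06
exp(−qT) = exp(−0.007·1) = 0.9930;  exp(−rT) = exp(−0.029·1) = 0.9714
N(d₁) = N(1.32) = 0.9066;  N(d₂) = N(1.06) = 0.8554
C = 240·0.9930·0.9066 − 180·0.9714·0.8554 = 216.0609 − 149.5684 = 66.4925

£66.49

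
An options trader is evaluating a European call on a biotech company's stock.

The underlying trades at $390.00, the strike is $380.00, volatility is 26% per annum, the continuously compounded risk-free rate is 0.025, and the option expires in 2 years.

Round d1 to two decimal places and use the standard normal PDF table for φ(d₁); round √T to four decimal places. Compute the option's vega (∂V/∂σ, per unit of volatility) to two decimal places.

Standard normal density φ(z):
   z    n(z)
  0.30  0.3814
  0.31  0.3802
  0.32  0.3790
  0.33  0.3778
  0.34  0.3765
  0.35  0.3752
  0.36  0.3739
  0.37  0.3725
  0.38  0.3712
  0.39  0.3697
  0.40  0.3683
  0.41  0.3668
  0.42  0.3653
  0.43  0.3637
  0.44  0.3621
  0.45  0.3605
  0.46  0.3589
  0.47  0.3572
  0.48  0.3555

T = 2;  σ√T = 0.3677
d₁ = [ln(390/380) + (0.025 + 0.26²/2)·2] / 0.3677 = [0.0260 + 0.1176] / 0.3677 = 0.3905 ≈ 0.39
√T = √2 = 1.4142
φ(d₁) = φ(0.39) = 0.3697
vega = S·φ(d₁)·√T = 390·0.3697·1.4142 = 203.9036

203.90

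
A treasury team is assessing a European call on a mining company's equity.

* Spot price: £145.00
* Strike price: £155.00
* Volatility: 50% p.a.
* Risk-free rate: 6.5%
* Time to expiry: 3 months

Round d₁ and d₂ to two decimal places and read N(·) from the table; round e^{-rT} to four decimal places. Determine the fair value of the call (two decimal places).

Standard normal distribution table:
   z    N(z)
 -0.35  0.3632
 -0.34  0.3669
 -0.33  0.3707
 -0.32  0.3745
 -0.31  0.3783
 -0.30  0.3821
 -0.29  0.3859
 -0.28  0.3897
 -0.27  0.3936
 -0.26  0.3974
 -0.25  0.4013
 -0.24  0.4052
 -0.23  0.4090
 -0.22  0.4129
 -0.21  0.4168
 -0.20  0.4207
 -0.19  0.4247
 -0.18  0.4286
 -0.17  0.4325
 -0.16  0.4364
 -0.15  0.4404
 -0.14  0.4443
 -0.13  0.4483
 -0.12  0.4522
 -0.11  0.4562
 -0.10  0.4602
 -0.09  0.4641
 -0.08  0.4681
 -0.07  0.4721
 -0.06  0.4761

σ√T = 0.5·√0.25 = 0.2500
d₁ = [ln(145/155) + (0.065 + 0.5²/2)·0.25] / 0.2500 = [-0.0667 + 0.0475] / 0.2500 = -0.0768 → -0.08
d₂ = d₁ − σ√T = -0.0768 − 0.2500 = -0.3268 → -0.33
e^(−rT) = e^(−0.065·0.25) = 0.9839
N(d₁) = N(-0.08) = 0.4681;  N(d₂) = N(-0.33) = 0.3707
C = 145·0.4681 − 155·0.9839·0.3707 = 67.8745 − 56.5334 = 11.3411

£11.34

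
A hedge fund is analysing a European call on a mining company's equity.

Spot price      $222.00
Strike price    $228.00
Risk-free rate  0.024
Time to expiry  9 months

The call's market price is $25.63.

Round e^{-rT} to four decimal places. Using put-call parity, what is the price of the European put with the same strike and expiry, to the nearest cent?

exp(−rT) = exp(−0.024·0.75) = 0.9822
Put-call parity: C − P = S − K·e^(−rT) = 222 − 228·0.9822 = 222 − 223.9416 = -1.9416
P = C − (C − P) = 25.63 − (-1.9416) = 27.5716

$27.57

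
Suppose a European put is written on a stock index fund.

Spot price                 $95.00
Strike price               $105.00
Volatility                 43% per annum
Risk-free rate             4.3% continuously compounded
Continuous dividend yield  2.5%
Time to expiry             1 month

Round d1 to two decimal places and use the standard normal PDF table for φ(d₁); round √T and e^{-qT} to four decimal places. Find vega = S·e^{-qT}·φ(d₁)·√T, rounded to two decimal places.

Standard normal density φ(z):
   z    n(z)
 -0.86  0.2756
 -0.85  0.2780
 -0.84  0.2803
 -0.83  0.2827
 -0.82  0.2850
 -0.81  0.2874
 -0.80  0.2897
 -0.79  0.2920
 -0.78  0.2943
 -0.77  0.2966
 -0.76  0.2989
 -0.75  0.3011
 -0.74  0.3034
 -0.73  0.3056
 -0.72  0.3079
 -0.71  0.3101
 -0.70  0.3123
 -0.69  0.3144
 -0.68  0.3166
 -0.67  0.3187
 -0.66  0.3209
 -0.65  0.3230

8.36

T = 0.08333;  σ√T = 0.1241
d₁ = [ln(95/105) + (0.043 − 0.025 + ½·0.43²)·0.08333] / (σ√T) = (-0.1001 + 0.0092) / 0.1241 = -0.7321 ⇒ -0.73
√T = √0.08333 = 0.2887
φ(d₁) = φ(-0.73) = 0.3056
e^(−qT) = e^(−0.025·0.08333) = 0.9979
vega = S·e^(−qT)·φ(d₁)·√T = 95·0.9979·0.3056·0.2887 = 8.3639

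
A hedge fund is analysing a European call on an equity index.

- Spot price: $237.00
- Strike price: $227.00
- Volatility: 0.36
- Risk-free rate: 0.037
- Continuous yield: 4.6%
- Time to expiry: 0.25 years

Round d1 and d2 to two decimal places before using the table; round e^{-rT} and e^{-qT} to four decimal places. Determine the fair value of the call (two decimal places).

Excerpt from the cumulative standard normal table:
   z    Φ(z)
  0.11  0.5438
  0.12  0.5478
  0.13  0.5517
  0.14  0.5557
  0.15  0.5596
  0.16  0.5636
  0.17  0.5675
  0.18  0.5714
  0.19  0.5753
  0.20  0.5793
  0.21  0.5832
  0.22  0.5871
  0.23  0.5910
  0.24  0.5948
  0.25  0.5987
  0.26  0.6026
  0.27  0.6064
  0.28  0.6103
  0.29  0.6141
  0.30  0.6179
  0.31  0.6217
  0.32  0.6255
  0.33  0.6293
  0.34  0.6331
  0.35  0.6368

$21.57

σ√T = 0.36·√0.25 = 0.1800
ln(S/K) + (r − q + σ²/2)T = ln(237/227) + (0.037 − 0.046 + 0.36²/2)·0.25 = 0.0431 + 0.0139 = 0.0571
d₁ = 0.0571 / 0.1800 = 0.3170 ⇒ 0.32
d₂ = d₁ − σ√T = 0.3170 − 0.1800 = 0.1370 ⇒ 0.14
e^(−qT) = e^(−0.046·0.25) = 0.9886;  e^(−rT) = e^(−0.037·0.25) = 0.9908
N(d₁) = N(0.32) = 0.6255;  N(d₂) = N(0.14) = 0.5557
C = 237·0.9886·0.6255 − 227·0.9908·0.5557 = 146.5535 − 124.9834 = 21.5701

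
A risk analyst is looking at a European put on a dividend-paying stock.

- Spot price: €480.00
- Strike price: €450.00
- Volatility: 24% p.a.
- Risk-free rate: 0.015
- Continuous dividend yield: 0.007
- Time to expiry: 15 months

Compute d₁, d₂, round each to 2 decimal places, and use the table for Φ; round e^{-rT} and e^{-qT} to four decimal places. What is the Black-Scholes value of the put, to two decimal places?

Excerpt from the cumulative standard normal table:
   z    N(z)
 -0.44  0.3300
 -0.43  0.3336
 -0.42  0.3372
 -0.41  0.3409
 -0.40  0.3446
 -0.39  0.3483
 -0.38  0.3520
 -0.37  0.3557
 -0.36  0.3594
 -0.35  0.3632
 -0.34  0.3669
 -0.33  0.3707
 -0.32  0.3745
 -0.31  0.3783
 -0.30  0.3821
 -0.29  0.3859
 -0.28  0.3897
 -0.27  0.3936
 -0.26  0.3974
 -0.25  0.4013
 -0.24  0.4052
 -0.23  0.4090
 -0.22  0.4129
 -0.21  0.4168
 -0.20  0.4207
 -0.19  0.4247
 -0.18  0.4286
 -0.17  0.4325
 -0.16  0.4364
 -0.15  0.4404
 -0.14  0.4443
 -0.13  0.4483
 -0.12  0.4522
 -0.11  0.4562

€34.01

σ√T = 0.24·√1.25 = 0.2683
d₁ = [ln(480/450) + (0.015 − 0.007 + ½·0.24²)·1.25] / (σ√T) = (0.0645 + 0.0460) / 0.2683 = 0.4120 which rounds to 0.41
d₂ = 0.4120 − 0.2683 = 0.1436 which rounds to 0.14
exp(−qT) = exp(−0.007·1.25) = 0.9913;  exp(−rT) = exp(−0.015·1.25) = 0.9814
P = 450·0.9814·N(-0.14) − 480·0.9913·N(-0.41) = 450·0.9814·0.4443 − 480·0.9913·0.3409 = 196.2162 − 162.2084 = 34.0078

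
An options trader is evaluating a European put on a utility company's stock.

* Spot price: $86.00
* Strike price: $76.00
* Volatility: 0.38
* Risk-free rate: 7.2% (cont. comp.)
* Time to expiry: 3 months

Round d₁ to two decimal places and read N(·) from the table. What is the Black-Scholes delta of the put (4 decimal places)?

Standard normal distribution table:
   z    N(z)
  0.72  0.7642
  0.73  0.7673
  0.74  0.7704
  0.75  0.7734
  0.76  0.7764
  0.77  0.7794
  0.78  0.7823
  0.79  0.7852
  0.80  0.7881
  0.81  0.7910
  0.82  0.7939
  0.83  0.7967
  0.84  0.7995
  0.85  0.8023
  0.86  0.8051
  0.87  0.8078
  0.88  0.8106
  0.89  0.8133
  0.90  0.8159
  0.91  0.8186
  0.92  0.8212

-0.2005

σ√T = 0.38 × 0.5000 = 0.1900
d₁ = [ln(86/76) + (0.072 + 0.38²/2)·0.25] / 0.1900 = [0.1236 + 0.0360] / 0.1900 = 0.8403 ⇒ 0.84
N(d₁) = N(0.84) = 0.7995
Δ_put = N(d₁) − 1 = 0.7995 − 1 = -0.2005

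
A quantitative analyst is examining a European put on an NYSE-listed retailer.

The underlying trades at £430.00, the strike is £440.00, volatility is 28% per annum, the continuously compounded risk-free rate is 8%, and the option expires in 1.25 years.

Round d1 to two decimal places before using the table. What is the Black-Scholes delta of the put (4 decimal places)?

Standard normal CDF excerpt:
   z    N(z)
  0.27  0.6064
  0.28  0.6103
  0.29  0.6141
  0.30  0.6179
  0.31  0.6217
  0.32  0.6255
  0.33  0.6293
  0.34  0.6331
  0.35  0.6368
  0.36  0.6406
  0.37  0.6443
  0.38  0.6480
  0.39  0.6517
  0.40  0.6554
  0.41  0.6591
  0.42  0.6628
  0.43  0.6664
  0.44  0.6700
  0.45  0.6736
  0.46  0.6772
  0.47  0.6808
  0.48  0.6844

-0.3446

T = 1.25;  σ√T = 0.3130
d₁ = [ln(430/440) + (0.08 + 0.28²/2)·1.25] / 0.3130 = [-0.0230 + 0.1490] / 0.3130 = 0.4025 → 0.40
N(d₁) = N(0.40) = 0.6554
Δ_put = N(d₁) − 1 = 0.6554 − 1 = -0.3446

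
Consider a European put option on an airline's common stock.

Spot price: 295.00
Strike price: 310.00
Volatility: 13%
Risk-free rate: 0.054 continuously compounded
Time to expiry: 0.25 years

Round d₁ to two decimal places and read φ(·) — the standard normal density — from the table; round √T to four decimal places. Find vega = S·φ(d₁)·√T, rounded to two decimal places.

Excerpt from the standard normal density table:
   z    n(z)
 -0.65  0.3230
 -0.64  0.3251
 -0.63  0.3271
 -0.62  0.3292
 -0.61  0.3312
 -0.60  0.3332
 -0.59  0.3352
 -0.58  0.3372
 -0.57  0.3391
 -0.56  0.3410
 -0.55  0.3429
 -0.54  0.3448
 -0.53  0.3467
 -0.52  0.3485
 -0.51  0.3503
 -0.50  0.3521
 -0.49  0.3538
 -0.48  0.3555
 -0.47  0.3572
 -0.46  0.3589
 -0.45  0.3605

σ√T = 0.13 × 0.5000 = 0.0650
ln(S/K) + (r + σ²/2)T = ln(295/310) + (0.054 + 0.13²/2)·0.25 = -0.0496 + 0.0156 = -0.0340
d₁ = -0.0340 / 0.0650 = -0.5228 → -0.52
√T = √0.25 = 0.5000
φ(d₁) = φ(-0.52) = 0.3485
vega = S·φ(d₁)·√T = 295·0.3485·0.5000 = 51.4037

51.40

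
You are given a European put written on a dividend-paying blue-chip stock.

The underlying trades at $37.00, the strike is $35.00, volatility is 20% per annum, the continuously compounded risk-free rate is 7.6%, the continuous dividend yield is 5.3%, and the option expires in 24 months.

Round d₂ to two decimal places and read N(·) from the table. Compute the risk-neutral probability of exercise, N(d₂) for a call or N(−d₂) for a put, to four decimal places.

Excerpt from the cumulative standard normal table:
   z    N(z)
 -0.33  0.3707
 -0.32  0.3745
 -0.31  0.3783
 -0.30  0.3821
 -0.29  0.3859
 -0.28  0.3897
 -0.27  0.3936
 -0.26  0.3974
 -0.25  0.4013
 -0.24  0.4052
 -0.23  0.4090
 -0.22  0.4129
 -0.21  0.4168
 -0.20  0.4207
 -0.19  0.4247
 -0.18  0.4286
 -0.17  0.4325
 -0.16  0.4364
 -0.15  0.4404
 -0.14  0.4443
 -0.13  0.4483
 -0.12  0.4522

0.4129

σ√T = 0.2·√2 = 0.2828
ln(S/K) + (r − q + σ²/2)T = ln(37/35) + (0.076 − 0.053 + 0.2²/2)·2 = 0.0556 + 0.0860 = 0.1416
d₁ = 0.1416 / 0.2828 = 0.5005 → 0.50
d₂ = d₁ − σ√T = 0.5005 − 0.2828 = 0.2177 → 0.22
Pr(exercise) under Q = N(−d₂) = N(-0.22) = 0.4129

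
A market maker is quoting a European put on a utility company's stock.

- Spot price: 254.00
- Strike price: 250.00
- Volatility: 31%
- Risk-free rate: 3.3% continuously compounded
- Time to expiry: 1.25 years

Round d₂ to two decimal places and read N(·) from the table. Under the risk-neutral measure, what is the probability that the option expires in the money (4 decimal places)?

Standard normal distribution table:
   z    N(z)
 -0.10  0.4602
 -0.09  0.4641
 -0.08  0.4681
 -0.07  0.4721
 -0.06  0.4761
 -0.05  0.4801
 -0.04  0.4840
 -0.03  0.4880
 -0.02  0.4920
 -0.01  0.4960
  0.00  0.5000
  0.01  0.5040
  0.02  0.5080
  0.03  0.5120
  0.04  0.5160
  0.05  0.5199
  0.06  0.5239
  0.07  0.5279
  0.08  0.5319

0.5040

σ√T = 0.31 × 1.1180 = 0.3466
d₁ = [ln(254/250) + (0.033 + 0.31²/2)·1.25] / 0.3466 = [0.0159 + 0.1013] / 0.3466 = 0.3381 ⇒ 0.34
d₂ = d₁ − σ√T = 0.3381 − 0.3466 = -0.0085 ⇒ -0.01
Pr(exercise) under Q = N(−d₂) = N(0.01) = 0.5040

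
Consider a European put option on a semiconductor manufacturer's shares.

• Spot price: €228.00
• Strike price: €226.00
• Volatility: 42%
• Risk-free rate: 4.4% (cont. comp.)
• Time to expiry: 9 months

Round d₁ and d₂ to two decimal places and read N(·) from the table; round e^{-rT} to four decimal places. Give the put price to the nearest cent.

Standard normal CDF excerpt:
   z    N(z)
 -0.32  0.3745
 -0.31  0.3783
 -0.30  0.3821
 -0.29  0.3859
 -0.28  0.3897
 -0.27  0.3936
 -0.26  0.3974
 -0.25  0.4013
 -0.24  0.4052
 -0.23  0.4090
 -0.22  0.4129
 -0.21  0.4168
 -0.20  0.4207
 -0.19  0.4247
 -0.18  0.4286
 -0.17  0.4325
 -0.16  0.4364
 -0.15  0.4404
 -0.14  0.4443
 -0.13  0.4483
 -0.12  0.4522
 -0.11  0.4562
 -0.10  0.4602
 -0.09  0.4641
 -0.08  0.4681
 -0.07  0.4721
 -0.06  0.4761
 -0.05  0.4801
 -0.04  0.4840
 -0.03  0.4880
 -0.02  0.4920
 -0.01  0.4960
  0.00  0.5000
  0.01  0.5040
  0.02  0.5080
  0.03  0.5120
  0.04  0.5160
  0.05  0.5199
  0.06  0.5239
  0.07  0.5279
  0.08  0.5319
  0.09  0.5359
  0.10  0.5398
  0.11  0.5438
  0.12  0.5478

σ√T = 0.42·√0.75 = 0.3637
ln(S/K) + (r + σ²/2)T = ln(228/226) + (0.044 + 0.42²/2)·0.75 = 0.0088 + 0.0991 = 0.1080
d₁ = 0.1080 / 0.3637 = 0.2968 → 0.30
d₂ = d₁ − σ√T = 0.2968 − 0.3637 = -0.0669 → -0.07
e^(−rT) = e^(−0.044·0.75) = 0.9675
N(−d₂) = N(0.07) = 0.5279;  N(−d₁) = N(-0.30) = 0.3821
P = 226·0.9675·0.5279 − 228·0.3821 = 115.4280 − 87.1188 = 28.3092

€28.31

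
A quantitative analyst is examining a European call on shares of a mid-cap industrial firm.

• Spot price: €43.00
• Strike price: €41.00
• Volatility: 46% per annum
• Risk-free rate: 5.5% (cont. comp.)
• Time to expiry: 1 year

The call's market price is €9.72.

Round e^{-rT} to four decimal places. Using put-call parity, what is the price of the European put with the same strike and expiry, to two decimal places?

€5.53

e^(−rT) = e^(−0.055·1) = 0.9465
Put-call parity: C − P = S − K·e^(−rT) = 43 − 41·0.9465 = 43 − 38.8065 = 4.1935
P = C − (C − P) = 9.72 − (4.1935) = 5.5265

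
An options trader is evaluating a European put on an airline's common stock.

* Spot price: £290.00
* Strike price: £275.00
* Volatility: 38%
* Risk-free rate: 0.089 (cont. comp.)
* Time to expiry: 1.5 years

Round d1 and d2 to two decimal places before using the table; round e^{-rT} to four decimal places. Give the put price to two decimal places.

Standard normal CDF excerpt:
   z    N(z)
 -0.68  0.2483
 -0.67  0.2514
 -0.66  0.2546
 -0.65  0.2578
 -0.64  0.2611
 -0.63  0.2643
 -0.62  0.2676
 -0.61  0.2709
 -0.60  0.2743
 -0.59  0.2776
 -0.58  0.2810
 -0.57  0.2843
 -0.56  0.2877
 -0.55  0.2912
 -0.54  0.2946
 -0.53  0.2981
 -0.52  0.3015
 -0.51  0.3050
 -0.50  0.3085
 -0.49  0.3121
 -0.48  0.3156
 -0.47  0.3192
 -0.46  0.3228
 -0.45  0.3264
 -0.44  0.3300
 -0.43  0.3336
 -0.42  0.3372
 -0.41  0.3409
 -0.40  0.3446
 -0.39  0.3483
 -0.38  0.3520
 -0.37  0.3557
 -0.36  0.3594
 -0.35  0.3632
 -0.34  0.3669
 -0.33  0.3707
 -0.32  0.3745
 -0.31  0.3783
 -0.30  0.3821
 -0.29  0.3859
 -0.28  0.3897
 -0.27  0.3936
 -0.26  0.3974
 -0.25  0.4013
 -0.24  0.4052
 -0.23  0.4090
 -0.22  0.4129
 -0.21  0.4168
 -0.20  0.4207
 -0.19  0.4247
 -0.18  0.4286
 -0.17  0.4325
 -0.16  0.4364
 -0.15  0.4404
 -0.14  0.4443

£27.42

T = 1.5;  σ√T = 0.4654
d₁ = [ln(290/275) + (0.089 + ½·0.38²)·1.5] / (σ√T) = (0.0531 + 0.2418) / 0.4654 = 0.6337 ⇒ 0.63
d₂ = 0.6337 − 0.4654 = 0.1683 ⇒ 0.17
e^(−rT) = e^(−0.089·1.5) = 0.8750
P = 275·0.8750·N(-0.17) − 290·N(-0.63) = 275·0.8750·0.4325 − 290·0.2643 = 104.0703 − 76.6470 = 27.4233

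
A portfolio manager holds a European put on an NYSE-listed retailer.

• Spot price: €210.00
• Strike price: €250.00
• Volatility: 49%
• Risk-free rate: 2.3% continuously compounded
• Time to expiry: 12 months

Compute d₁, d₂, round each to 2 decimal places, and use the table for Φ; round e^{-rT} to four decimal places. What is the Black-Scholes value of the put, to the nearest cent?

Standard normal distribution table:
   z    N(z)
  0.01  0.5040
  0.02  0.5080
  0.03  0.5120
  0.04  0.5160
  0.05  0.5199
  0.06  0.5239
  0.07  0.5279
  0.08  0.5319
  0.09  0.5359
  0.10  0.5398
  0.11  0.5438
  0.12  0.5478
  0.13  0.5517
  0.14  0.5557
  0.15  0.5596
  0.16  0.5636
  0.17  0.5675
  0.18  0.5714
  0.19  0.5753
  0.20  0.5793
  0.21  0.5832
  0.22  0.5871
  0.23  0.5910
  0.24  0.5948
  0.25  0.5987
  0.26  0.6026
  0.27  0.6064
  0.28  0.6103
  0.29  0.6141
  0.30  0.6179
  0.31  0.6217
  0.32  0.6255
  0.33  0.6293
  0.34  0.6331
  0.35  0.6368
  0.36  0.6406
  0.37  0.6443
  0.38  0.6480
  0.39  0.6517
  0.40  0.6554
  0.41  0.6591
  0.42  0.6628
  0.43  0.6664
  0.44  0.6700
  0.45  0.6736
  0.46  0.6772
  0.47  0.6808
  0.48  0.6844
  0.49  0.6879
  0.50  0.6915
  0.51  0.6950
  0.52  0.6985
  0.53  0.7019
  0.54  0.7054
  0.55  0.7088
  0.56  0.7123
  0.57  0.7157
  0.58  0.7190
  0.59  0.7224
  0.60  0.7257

€63.16

T = 1;  σ√T = 0.4900
d₁ = [ln(210/250) + (0.023 + 0.49²/2)·1] / 0.4900 = [-0.1744 + 0.1430] / 0.4900 = -0.0639 ⇒ -0.06
d₂ = d₁ − σ√T = -0.0639 − 0.4900 = -0.5539 ⇒ -0.55
e^(−rT) = e^(−0.023·1) = 0.9773
N(−d₂) = N(0.55) = 0.7088;  N(−d₁) = N(0.06) = 0.5239
P = 250·0.9773·0.7088 − 210·0.5239 = 173.1776 − 110.0190 = 63.1586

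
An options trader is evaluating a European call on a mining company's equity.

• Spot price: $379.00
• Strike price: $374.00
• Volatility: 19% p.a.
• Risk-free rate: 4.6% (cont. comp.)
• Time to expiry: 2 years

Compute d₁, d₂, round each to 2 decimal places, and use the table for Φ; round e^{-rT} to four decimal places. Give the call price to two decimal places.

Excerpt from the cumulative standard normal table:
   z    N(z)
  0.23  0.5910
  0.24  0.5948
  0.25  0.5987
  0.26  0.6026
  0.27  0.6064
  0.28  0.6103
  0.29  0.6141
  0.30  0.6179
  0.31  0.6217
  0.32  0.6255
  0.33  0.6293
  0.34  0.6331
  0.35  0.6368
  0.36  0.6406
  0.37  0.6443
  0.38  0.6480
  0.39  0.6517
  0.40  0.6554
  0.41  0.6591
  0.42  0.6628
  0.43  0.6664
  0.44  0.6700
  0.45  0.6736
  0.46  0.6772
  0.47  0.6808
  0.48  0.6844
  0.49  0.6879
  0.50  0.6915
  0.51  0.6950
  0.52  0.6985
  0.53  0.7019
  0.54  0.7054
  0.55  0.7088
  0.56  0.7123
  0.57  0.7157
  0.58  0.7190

σ√T = 0.19·√2 = 0.2687
ln(S/K) + (r + σ²/2)T = ln(379/374) + (0.046 + 0.19²/2)·2 = 0.0133 + 0.1281 = 0.1414
d₁ = 0.1414 / 0.2687 = 0.5262 → 0.53
d₂ = d₁ − σ√T = 0.5262 − 0.2687 = 0.2575 → 0.26
e^(−rT) = e^(−0.046·2) = 0.9121
C = 379·N(0.53) − 374·0.9121·N(0.26) = 379·0.7019 − 374·0.9121·0.6026 = 266.0201 − 205.5622 = 60.4579

$60.46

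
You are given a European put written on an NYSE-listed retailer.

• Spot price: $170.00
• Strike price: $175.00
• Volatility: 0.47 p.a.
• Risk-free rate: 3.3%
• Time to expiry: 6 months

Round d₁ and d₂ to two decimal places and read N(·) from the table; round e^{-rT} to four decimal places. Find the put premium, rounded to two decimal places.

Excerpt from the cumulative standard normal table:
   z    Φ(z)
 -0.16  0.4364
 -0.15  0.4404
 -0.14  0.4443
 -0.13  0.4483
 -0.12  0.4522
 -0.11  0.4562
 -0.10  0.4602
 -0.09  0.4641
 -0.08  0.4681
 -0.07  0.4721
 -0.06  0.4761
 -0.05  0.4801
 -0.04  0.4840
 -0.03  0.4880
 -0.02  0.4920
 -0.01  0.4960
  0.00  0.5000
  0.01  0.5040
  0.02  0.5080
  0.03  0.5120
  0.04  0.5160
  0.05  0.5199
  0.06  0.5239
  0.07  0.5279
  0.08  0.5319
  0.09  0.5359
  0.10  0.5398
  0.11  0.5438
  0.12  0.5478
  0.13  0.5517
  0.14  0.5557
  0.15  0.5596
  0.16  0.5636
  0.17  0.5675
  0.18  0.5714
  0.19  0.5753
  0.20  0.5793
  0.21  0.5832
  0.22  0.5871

$23.50

σ√T = 0.47·√0.5 = 0.3323
d₁ = [ln(170/175) + (0.033 + 0.47²/2)·0.5] / 0.3323 = [-0.0290 + 0.0717] / 0.3323 = 0.1286 which rounds to 0.13
d₂ = d₁ − σ√T = 0.1286 − 0.3323 = -0.2037 which rounds to -0.20
exp(−rT) = exp(−0.033·0.5) = 0.9836
N(−d₂) = N(0.20) = 0.5793;  N(−d₁) = N(-0.13) = 0.4483
P = 175·0.9836·0.5793 − 170·0.4483 = 99.7149 − 76.2110 = 23.5039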